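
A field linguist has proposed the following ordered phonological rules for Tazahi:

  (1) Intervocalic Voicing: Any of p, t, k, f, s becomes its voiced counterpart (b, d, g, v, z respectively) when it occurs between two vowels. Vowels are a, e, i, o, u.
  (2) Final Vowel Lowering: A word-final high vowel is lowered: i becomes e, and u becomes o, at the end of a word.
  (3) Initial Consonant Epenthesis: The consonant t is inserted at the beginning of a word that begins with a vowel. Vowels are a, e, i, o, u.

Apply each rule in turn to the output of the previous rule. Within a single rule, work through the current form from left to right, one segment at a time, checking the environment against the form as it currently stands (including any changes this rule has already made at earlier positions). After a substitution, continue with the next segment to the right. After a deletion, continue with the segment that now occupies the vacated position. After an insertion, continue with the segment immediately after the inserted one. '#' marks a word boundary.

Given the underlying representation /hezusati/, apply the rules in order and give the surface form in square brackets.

(1) Intervocalic Voicing: [hezusati] → [hezuzadi]
(2) Final Vowel Lowering: [hezuzadi] → [hezuzade]
(3) Initial Consonant Epenthesis: no change — [hezuzade]

[hezuzade]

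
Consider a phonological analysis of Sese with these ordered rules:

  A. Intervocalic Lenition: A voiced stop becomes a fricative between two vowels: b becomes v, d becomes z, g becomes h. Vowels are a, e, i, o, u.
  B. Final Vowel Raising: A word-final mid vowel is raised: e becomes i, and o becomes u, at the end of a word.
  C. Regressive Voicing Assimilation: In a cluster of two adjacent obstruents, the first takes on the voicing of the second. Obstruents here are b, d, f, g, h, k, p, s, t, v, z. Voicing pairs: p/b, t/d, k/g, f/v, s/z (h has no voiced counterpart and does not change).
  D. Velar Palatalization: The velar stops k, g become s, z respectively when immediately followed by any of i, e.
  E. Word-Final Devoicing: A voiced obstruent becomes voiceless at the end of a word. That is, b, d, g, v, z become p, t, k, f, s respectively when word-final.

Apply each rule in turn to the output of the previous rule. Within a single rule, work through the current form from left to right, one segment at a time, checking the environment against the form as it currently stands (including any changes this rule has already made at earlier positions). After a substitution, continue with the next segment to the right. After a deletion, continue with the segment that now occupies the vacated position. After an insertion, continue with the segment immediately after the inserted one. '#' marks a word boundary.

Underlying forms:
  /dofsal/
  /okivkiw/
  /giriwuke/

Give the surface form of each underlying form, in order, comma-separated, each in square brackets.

/dofsal/:
  A Intervocalic Lenition: no change — [dofsal]
  B Final Vowel Raising: no change — [dofsal]
  C Regressive Voicing Assimilation: no change — [dofsal]
  D Velar Palatalization: no change — [dofsal]
  E Word-Final Devoicing: no change — [dofsal]
/okivkiw/:
  A Intervocalic Lenition: no change — [okivkiw]
  B Final Vowel Raising: no change — [okivkiw]
  C Regressive Voicing Assimilation: [okivkiw] → [okifkiw]
  D Velar Palatalization: [okifkiw] → [osifsiw]
  E Word-Final Devoicing: no change — [osifsiw]
/giriwuke/:
  A Intervocalic Lenition: no change — [giriwuke]
  B Final Vowel Raising: [giriwuke] → [giriwuki]
  C Regressive Voicing Assimilation: no change — [giriwuki]
  D Velar Palatalization: [giriwuki] → [ziriwusi]
  E Word-Final Devoicing: no change — [ziriwusi]

[dofsal], [osifsiw], [ziriwusi]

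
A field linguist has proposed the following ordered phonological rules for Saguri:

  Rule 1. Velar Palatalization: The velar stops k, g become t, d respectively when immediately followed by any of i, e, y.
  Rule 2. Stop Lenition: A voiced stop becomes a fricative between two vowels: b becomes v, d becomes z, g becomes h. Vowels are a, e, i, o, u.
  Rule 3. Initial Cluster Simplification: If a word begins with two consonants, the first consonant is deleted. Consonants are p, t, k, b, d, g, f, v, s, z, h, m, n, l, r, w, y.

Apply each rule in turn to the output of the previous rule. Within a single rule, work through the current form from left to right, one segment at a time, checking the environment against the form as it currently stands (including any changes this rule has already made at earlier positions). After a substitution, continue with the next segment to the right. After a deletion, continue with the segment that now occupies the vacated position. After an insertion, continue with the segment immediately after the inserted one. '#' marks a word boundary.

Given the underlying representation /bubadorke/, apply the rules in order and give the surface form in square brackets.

[buvazorte]

Rule 1 Velar Palatalization: [bubadorke] → [bubadorte]
Rule 2 Stop Lenition: [bubadorte] → [buvazorte]
Rule 3 Initial Cluster Simplification: no change — [buvazorte]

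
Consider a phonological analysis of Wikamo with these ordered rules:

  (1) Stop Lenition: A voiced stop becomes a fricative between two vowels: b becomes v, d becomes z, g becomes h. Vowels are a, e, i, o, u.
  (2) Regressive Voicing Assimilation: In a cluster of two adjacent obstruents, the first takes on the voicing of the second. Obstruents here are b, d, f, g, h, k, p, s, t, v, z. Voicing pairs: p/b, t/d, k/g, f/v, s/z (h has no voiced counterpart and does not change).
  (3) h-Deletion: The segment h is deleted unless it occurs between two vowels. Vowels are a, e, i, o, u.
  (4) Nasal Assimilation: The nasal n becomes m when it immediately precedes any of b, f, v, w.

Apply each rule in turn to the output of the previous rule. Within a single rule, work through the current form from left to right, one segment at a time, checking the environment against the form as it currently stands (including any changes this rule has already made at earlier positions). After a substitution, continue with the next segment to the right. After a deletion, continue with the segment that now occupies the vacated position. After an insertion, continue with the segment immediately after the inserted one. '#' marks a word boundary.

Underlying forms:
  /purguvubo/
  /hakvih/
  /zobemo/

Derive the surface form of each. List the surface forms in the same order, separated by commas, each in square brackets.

/purguvubo/:
  (1) Stop Lenition: [purguvubo] → [purguvuvo]
  (2) Regressive Voicing Assimilation: no change — [purguvuvo]
  (3) h-Deletion: no change — [purguvuvo]
  (4) Nasal Assimilation: no change — [purguvuvo]
/hakvih/:
  (1) Stop Lenition: no change — [hakvih]
  (2) Regressive Voicing Assimilation: [hakvih] → [hagvih]
  (3) h-Deletion: [hagvih] → [agvi]
  (4) Nasal Assimilation: no change — [agvi]
/zobemo/:
  (1) Stop Lenition: [zobemo] → [zovemo]
  (2) Regressive Voicing Assimilation: no change — [zovemo]
  (3) h-Deletion: no change — [zovemo]
  (4) Nasal Assimilation: no change — [zovemo]

[purguvuvo], [agvi], [zovemo]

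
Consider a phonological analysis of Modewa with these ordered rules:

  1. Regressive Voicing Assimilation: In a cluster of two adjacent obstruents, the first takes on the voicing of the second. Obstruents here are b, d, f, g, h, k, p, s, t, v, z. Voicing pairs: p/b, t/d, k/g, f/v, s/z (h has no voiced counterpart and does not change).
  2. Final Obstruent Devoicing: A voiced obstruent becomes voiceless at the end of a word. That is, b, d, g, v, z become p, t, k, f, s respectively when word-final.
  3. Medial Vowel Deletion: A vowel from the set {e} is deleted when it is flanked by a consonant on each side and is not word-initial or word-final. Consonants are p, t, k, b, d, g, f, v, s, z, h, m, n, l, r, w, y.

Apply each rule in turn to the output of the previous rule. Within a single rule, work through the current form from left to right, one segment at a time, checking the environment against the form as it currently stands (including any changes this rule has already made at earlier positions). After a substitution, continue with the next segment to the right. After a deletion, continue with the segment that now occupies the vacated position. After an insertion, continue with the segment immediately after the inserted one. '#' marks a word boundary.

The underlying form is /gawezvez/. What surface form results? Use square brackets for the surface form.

[gawzvs]

1 Regressive Voicing Assimilation: no change — [gawezvez]
2 Final Obstruent Devoicing: [gawezvez] → [gawezves]
3 Medial Vowel Deletion: [gawezves] → [gawzvs]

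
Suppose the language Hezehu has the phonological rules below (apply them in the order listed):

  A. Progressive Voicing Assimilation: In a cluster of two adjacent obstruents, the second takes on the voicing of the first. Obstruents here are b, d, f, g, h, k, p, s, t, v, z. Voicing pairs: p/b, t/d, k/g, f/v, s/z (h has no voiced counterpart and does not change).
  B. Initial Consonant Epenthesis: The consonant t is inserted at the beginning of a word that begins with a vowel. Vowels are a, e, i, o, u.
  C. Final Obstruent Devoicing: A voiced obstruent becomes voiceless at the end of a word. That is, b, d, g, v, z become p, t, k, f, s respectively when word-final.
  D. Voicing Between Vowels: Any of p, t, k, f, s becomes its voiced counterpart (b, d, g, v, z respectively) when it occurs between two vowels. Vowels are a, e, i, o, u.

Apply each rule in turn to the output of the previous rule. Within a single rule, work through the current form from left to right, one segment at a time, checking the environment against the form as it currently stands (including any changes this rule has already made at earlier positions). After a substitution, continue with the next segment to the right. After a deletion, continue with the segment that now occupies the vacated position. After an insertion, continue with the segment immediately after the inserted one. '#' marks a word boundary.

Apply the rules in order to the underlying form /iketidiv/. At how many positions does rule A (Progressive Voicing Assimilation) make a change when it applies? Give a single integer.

A Progressive Voicing Assimilation: no change — [iketidiv]
B Initial Consonant Epenthesis: [iketidiv] → [tiketidiv]
C Final Obstruent Devoicing: [tiketidiv] → [tiketidif]
D Voicing Between Vowels: [tiketidif] → [tigedidif]
Rule A changed 0 position(s).

0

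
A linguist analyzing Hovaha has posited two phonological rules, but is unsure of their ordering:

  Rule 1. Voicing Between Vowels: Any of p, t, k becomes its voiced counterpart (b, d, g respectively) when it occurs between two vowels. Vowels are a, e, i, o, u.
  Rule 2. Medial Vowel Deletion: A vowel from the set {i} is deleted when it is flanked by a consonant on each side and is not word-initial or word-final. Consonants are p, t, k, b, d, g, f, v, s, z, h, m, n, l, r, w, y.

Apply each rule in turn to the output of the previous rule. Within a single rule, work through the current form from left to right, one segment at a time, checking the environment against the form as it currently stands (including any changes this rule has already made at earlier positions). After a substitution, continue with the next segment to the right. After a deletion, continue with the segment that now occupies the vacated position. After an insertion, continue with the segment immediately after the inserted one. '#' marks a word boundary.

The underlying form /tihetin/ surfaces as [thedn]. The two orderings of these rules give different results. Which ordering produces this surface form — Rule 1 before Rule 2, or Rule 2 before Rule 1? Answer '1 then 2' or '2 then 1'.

1 then 2

Order 1 then 2:
  1 Voicing Between Vowels: [tihetin] → [tihedin]
  2 Medial Vowel Deletion: [tihedin] → [thedn]
  result: [thedn]
Order 2 then 1:
  2 Medial Vowel Deletion: [tihetin] → [thetn]
  1 Voicing Between Vowels: no change — [thetn]
  result: [thetn]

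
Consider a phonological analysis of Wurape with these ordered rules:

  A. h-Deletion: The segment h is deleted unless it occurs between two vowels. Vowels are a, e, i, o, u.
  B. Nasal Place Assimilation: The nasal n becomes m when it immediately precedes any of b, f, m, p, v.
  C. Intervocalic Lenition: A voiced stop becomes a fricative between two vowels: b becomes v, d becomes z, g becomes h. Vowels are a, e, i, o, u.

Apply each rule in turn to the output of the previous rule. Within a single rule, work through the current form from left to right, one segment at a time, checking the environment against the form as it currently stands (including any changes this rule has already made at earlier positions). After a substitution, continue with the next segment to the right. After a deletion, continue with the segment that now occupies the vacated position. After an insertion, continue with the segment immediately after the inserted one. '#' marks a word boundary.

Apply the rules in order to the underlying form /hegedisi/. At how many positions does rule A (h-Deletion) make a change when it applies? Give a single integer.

A h-Deletion: [hegedisi] → [egedisi]
B Nasal Place Assimilation: no change — [egedisi]
C Intervocalic Lenition: [egedisi] → [ehezisi]
Rule A changed 1 position(s).

1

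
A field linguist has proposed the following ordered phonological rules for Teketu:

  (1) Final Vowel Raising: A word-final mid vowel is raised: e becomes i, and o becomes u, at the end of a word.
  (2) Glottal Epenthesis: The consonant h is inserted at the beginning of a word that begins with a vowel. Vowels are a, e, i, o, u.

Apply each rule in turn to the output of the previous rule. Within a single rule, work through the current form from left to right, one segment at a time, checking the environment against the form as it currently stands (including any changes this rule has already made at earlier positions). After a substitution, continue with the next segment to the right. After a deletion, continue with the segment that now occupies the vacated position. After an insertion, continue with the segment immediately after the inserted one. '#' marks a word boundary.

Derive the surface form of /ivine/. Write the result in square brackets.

(1) Final Vowel Raising: [ivine] → [ivini]
(2) Glottal Epenthesis: [ivini] → [hivini]

[hivini]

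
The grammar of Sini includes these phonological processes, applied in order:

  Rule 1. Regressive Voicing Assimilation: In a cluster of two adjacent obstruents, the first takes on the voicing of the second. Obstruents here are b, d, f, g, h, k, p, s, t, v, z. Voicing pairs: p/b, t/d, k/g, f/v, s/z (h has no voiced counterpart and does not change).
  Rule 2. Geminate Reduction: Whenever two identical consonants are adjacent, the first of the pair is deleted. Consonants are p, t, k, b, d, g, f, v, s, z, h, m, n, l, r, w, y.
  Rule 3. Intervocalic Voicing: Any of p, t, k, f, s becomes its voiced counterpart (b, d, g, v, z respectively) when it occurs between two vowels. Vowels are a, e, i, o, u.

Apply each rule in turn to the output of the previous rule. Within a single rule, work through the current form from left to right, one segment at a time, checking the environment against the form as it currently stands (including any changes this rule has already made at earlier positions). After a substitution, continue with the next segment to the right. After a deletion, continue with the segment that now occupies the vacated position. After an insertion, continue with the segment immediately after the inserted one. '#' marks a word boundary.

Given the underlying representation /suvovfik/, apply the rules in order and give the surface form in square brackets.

Rule 1 Regressive Voicing Assimilation: [suvovfik] → [suvoffik]
Rule 2 Geminate Reduction: [suvoffik] → [suvofik]
Rule 3 Intervocalic Voicing: [suvofik] → [suvovik]

[suvovik]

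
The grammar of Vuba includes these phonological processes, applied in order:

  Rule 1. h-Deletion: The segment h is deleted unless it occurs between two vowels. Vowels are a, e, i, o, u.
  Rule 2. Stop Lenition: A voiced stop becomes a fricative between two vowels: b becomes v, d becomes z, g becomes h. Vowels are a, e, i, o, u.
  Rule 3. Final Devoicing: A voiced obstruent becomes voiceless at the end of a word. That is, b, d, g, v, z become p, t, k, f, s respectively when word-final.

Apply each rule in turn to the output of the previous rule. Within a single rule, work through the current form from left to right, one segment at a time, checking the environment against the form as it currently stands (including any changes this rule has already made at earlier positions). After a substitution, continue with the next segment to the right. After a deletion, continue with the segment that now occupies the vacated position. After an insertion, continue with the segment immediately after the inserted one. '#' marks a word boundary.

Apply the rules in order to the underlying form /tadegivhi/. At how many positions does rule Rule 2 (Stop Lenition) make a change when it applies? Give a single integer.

Rule 1 h-Deletion: [tadegivhi] → [tadegivi]
Rule 2 Stop Lenition: [tadegivi] → [tazehivi]
Rule 3 Final Devoicing: no change — [tazehivi]
Rule Rule 2 changed 2 position(s).

2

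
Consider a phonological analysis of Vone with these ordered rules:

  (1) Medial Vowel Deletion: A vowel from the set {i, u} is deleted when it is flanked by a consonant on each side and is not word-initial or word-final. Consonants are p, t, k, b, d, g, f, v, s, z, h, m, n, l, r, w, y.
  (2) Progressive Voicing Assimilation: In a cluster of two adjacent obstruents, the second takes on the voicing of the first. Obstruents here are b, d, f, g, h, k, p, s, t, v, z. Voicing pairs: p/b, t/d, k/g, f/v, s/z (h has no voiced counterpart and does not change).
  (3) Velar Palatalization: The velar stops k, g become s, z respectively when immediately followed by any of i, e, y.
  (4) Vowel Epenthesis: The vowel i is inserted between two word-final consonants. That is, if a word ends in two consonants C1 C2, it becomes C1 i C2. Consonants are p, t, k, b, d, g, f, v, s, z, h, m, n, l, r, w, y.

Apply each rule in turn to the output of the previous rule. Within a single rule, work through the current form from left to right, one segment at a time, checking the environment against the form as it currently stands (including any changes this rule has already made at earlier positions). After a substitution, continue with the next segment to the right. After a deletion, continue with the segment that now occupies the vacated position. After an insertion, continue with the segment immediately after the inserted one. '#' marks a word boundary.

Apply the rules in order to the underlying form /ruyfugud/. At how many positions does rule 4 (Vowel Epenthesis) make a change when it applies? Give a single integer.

1

(1) Medial Vowel Deletion: [ruyfugud] → [ryfgd]
(2) Progressive Voicing Assimilation: [ryfgd] → [ryfkt]
(3) Velar Palatalization: no change — [ryfkt]
(4) Vowel Epenthesis: [ryfkt] → [ryfkit]
Rule 4 changed 1 position(s).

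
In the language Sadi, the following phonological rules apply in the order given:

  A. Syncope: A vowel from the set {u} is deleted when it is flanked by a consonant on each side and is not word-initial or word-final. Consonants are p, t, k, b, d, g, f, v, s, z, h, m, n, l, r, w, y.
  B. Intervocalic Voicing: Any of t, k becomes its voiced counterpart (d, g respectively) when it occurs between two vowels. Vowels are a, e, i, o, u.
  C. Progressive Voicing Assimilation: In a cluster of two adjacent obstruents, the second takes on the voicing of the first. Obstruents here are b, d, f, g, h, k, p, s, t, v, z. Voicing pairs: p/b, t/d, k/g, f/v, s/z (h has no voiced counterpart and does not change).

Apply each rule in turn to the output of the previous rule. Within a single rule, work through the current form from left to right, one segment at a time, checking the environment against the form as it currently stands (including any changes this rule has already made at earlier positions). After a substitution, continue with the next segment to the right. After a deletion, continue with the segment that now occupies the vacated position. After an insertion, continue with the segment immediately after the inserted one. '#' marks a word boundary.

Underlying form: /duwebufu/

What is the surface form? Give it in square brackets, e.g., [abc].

A Syncope: [duwebufu] → [dwebfu]
B Intervocalic Voicing: no change — [dwebfu]
C Progressive Voicing Assimilation: [dwebfu] → [dwebvu]

[dwebvu]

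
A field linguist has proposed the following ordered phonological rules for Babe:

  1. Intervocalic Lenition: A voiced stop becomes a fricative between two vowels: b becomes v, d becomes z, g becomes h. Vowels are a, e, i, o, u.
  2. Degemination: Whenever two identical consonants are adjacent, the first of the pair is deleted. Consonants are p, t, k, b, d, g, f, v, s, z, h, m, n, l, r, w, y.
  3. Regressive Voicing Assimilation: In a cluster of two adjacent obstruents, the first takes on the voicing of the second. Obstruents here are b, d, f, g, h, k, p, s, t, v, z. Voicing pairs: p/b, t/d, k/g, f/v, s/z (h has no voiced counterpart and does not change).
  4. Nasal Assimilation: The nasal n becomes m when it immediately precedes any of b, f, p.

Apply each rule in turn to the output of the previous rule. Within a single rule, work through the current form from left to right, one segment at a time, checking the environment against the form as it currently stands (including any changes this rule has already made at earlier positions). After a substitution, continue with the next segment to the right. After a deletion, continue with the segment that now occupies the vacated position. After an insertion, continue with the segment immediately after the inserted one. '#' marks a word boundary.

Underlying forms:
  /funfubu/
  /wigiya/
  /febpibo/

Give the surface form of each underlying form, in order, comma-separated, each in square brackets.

[fumfuvu], [wihiya], [feppivo]

/funfubu/:
  1 Intervocalic Lenition: [funfubu] → [funfuvu]
  2 Degemination: no change — [funfuvu]
  3 Regressive Voicing Assimilation: no change — [funfuvu]
  4 Nasal Assimilation: [funfuvu] → [fumfuvu]
/wigiya/:
  1 Intervocalic Lenition: [wigiya] → [wihiya]
  2 Degemination: no change — [wihiya]
  3 Regressive Voicing Assimilation: no change — [wihiya]
  4 Nasal Assimilation: no change — [wihiya]
/febpibo/:
  1 Intervocalic Lenition: [febpibo] → [febpivo]
  2 Degemination: no change — [febpivo]
  3 Regressive Voicing Assimilation: [febpivo] → [feppivo]
  4 Nasal Assimilation: no change — [feppivo]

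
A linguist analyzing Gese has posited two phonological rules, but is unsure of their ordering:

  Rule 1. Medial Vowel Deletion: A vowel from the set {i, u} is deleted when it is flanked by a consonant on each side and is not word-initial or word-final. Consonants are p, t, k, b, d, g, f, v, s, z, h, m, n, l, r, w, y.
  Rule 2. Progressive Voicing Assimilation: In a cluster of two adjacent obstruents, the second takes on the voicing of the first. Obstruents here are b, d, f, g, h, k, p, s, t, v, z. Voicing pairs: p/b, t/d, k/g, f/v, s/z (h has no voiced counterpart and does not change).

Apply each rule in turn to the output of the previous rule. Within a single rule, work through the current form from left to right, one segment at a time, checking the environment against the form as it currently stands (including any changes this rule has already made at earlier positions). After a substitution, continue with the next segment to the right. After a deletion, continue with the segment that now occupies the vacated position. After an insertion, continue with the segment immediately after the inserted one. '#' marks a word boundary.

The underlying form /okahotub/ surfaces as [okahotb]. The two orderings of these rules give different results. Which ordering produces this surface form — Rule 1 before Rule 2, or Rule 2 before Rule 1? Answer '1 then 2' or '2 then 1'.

Order 1 then 2:
  1 Medial Vowel Deletion: [okahotub] → [okahotb]
  2 Progressive Voicing Assimilation: [okahotb] → [okahotp]
  result: [okahotp]
Order 2 then 1:
  2 Progressive Voicing Assimilation: no change — [okahotub]
  1 Medial Vowel Deletion: [okahotub] → [okahotb]
  result: [okahotb]

2 then 1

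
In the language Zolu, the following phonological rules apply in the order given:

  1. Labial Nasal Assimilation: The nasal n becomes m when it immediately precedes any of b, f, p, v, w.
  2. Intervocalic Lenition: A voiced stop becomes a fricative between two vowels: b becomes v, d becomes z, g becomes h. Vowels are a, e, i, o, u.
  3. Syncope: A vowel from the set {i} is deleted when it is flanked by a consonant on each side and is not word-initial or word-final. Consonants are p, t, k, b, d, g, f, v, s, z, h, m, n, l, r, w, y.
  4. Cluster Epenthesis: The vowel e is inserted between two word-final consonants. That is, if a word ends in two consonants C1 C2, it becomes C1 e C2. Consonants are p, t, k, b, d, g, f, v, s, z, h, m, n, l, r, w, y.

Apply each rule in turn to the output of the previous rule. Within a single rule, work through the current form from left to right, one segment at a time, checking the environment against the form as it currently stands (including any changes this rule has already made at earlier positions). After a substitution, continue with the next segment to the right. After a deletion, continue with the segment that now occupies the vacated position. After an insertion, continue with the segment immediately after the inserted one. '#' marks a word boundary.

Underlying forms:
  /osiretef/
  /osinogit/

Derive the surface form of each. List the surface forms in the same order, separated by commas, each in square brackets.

[osretef], [osnohet]

/osiretef/:
  1 Labial Nasal Assimilation: no change — [osiretef]
  2 Intervocalic Lenition: no change — [osiretef]
  3 Syncope: [osiretef] → [osretef]
  4 Cluster Epenthesis: no change — [osretef]
/osinogit/:
  1 Labial Nasal Assimilation: no change — [osinogit]
  2 Intervocalic Lenition: [osinogit] → [osinohit]
  3 Syncope: [osinohit] → [osnoht]
  4 Cluster Epenthesis: [osnoht] → [osnohet]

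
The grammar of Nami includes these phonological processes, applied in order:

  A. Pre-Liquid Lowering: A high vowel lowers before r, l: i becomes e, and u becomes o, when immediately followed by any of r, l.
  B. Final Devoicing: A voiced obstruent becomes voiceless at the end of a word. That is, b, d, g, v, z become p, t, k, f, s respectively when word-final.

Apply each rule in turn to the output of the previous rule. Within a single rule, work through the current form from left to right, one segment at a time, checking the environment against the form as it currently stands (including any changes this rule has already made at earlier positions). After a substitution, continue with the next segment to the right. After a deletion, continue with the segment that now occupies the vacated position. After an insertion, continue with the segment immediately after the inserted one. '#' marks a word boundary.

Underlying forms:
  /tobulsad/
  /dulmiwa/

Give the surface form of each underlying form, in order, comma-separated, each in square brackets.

[tobolsat], [dolmiwa]

/tobulsad/:
  A Pre-Liquid Lowering: [tobulsad] → [tobolsad]
  B Final Devoicing: [tobolsad] → [tobolsat]
/dulmiwa/:
  A Pre-Liquid Lowering: [dulmiwa] → [dolmiwa]
  B Final Devoicing: no change — [dolmiwa]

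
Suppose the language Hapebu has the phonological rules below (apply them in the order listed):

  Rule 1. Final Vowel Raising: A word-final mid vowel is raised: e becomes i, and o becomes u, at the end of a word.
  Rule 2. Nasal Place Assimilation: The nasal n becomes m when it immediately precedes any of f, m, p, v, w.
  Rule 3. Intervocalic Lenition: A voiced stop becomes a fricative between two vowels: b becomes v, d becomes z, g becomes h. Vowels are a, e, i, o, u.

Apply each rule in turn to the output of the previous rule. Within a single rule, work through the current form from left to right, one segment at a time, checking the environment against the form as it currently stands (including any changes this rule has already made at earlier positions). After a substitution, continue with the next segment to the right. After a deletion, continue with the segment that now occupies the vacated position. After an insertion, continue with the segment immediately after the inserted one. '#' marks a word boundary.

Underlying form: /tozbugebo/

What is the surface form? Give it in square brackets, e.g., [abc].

Rule 1 Final Vowel Raising: [tozbugebo] → [tozbugebu]
Rule 2 Nasal Place Assimilation: no change — [tozbugebu]
Rule 3 Intervocalic Lenition: [tozbugebu] → [tozbuhevu]

[tozbuhevu]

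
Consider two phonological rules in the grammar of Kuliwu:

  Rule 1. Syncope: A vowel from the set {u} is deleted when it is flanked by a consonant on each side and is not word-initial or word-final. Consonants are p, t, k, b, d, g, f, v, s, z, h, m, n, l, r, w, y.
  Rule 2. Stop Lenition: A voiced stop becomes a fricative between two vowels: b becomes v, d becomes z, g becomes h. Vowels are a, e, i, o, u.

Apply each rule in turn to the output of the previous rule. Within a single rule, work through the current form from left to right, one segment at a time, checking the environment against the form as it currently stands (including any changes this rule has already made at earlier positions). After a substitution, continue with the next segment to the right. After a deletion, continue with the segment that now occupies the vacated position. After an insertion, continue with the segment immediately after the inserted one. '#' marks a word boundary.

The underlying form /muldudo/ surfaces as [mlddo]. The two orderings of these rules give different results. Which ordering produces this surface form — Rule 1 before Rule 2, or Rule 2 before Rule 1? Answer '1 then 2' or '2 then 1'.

Order 1 then 2:
  1 Syncope: [muldudo] → [mlddo]
  2 Stop Lenition: no change — [mlddo]
  result: [mlddo]
Order 2 then 1:
  2 Stop Lenition: [muldudo] → [mulduzo]
  1 Syncope: [mulduzo] → [mldzo]
  result: [mldzo]

1 then 2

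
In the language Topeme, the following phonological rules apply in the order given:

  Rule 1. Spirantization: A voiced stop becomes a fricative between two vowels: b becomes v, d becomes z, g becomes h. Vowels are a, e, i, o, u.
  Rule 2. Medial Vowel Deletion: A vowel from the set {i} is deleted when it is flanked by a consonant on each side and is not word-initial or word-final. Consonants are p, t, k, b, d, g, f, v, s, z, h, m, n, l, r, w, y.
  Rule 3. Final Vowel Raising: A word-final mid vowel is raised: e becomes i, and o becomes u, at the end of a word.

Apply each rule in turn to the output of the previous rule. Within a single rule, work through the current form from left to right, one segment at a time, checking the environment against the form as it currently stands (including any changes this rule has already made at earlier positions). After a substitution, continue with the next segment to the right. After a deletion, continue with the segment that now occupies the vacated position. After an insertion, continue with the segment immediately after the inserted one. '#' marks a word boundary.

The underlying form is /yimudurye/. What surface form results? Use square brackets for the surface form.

Rule 1 Spirantization: [yimudurye] → [yimuzurye]
Rule 2 Medial Vowel Deletion: [yimuzurye] → [ymuzurye]
Rule 3 Final Vowel Raising: [ymuzurye] → [ymuzuryi]

[ymuzuryi]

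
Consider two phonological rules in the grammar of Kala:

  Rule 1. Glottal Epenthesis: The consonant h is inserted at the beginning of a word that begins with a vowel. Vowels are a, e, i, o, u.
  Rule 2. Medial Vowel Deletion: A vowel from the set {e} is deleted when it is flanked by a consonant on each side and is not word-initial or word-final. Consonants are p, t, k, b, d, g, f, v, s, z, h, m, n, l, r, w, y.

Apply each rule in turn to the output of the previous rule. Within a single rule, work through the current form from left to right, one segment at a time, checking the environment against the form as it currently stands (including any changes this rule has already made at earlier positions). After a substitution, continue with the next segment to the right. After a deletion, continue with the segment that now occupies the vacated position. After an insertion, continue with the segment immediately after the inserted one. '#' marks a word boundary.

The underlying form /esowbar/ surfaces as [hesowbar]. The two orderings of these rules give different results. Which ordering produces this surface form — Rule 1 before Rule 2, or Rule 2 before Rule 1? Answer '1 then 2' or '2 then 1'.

Order 1 then 2:
  1 Glottal Epenthesis: [esowbar] → [hesowbar]
  2 Medial Vowel Deletion: [hesowbar] → [hsowbar]
  result: [hsowbar]
Order 2 then 1:
  2 Medial Vowel Deletion: no change — [esowbar]
  1 Glottal Epenthesis: [esowbar] → [hesowbar]
  result: [hesowbar]

2 then 1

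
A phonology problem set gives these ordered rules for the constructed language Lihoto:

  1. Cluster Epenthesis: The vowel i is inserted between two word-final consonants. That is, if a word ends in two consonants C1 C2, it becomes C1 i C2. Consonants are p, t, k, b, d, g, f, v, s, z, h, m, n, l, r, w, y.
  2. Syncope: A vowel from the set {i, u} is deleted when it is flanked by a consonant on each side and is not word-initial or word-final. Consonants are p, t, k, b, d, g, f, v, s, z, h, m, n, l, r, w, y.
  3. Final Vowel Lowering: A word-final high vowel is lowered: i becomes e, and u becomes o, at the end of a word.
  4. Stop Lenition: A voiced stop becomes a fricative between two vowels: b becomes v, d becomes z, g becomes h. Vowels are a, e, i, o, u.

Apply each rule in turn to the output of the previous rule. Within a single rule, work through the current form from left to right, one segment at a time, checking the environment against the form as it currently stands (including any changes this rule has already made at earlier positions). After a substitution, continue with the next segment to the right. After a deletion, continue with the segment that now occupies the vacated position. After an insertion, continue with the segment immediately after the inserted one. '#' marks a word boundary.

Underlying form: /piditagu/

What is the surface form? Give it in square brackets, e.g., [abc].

[pdtaho]

1 Cluster Epenthesis: no change — [piditagu]
2 Syncope: [piditagu] → [pdtagu]
3 Final Vowel Lowering: [pdtagu] → [pdtago]
4 Stop Lenition: [pdtago] → [pdtaho]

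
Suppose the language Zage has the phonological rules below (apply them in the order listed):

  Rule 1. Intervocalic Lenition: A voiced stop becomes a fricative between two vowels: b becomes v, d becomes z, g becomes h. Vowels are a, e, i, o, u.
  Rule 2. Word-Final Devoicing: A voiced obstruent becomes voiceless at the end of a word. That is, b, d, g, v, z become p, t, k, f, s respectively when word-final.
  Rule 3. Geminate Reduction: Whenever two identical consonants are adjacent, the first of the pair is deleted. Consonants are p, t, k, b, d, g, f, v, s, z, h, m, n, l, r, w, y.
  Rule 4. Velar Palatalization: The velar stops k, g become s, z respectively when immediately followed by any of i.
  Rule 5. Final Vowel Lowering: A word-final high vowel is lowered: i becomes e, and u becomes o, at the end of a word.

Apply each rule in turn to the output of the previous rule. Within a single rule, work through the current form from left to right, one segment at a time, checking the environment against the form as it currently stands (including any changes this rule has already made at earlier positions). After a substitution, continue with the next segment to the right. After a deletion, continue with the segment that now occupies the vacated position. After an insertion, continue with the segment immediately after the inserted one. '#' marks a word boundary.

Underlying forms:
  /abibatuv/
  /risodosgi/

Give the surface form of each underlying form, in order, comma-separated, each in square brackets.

[avivatuf], [risozosze]

/abibatuv/:
  Rule 1 Intervocalic Lenition: [abibatuv] → [avivatuv]
  Rule 2 Word-Final Devoicing: [avivatuv] → [avivatuf]
  Rule 3 Geminate Reduction: no change — [avivatuf]
  Rule 4 Velar Palatalization: no change — [avivatuf]
  Rule 5 Final Vowel Lowering: no change — [avivatuf]
/risodosgi/:
  Rule 1 Intervocalic Lenition: [risodosgi] → [risozosgi]
  Rule 2 Word-Final Devoicing: no change — [risozosgi]
  Rule 3 Geminate Reduction: no change — [risozosgi]
  Rule 4 Velar Palatalization: [risozosgi] → [risozoszi]
  Rule 5 Final Vowel Lowering: [risozoszi] → [risozosze]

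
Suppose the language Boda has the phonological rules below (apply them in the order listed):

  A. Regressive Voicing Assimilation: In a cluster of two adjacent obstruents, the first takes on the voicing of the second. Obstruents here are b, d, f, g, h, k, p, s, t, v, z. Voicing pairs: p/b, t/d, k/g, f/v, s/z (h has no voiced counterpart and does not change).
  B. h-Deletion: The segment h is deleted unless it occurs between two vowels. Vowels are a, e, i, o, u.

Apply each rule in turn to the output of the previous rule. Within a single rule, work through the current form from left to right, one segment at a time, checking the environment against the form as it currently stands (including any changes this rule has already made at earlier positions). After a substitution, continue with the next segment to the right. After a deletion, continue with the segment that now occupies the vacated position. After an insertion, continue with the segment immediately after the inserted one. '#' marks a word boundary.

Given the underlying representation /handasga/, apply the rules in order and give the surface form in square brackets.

A Regressive Voicing Assimilation: [handasga] → [handazga]
B h-Deletion: [handazga] → [andazga]

[andazga]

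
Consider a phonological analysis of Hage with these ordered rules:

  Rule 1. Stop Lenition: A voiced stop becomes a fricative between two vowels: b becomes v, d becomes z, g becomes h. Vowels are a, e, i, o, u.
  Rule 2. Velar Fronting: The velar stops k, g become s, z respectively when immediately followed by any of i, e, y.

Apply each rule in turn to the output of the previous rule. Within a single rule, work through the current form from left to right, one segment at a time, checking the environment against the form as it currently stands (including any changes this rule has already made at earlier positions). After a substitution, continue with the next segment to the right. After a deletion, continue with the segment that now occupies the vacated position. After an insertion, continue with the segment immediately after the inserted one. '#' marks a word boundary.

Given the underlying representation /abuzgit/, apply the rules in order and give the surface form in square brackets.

Rule 1 Stop Lenition: [abuzgit] → [avuzgit]
Rule 2 Velar Fronting: [avuzgit] → [avuzzit]

[avuzzit]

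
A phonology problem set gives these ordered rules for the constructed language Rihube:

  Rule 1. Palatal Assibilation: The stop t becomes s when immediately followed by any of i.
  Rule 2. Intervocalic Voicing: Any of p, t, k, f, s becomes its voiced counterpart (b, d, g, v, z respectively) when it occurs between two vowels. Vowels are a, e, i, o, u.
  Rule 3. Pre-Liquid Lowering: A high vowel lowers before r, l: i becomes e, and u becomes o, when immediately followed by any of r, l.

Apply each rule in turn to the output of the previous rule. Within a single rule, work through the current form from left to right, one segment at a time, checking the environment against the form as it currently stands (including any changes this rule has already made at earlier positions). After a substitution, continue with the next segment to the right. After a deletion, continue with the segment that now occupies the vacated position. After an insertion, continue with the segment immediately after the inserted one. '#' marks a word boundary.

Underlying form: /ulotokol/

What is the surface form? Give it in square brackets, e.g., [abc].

Rule 1 Palatal Assibilation: no change — [ulotokol]
Rule 2 Intervocalic Voicing: [ulotokol] → [ulodogol]
Rule 3 Pre-Liquid Lowering: [ulodogol] → [olodogol]

[olodogol]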